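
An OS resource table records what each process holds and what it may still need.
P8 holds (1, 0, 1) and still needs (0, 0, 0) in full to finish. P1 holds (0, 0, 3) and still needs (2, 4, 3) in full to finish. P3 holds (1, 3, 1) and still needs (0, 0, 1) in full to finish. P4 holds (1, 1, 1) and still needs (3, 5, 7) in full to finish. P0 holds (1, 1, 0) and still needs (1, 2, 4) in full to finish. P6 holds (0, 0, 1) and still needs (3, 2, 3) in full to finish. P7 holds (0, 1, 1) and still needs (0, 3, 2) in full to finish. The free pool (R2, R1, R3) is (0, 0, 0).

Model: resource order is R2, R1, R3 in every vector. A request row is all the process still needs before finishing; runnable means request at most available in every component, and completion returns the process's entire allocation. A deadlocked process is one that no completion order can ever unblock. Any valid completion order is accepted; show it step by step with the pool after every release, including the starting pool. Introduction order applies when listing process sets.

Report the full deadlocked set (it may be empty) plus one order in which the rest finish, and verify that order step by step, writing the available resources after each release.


No process is deadlocked.
Key observation: there is always a runnable process — P8 first — so the state unwinds completely.
A valid finishing order for the others: P8, P3, P7, P1, P0, P6, P4. Walking it through:
  pool = (0, 0, 0)
  run P8 (needs (0, 0, 0), free (0, 0, 0)); after release of (1, 0, 1) the pool is (1, 0, 1)
  run P3 (needs (0, 0, 1), free (1, 0, 1)); after release of (1, 3, 1) the pool is (2, 3, 2)
  run P7 (needs (0, 3, 2), free (2, 3, 2)); after release of (0, 1, 1) the pool is (2, 4, 3)
  run P1 (needs (2, 4, 3), free (2, 4, 3)); after release of (0, 0, 3) the pool is (2, 4, 6)
  run P0 (needs (1, 2, 4), free (2, 4, 6)); after release of (1, 1, 0) the pool is (3, 5, 6)
  run P6 (needs (3, 2, 3), free (3, 5, 6)); after release of (0, 0, 1) the pool is (3, 5, 7)
  run P4 (needs (3, 5, 7), free (3, 5, 7)); after release of (1, 1, 1) the pool is (4, 6, 8)


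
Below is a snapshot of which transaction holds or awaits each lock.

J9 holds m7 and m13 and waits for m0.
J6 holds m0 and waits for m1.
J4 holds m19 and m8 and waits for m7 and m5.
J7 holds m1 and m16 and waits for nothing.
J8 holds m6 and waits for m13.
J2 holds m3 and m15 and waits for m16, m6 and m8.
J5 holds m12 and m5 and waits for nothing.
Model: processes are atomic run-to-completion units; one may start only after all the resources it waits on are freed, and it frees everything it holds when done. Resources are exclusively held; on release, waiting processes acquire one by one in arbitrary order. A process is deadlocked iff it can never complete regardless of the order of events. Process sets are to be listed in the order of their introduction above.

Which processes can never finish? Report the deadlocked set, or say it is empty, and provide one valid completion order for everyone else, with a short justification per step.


The deadlocked set is empty.
Key observation: although several processes wait, no cycle exists — each chain bottoms out at a free runner.
One completion order for the rest: J7, J6, J9, J5, J4, J8, J2.
Step-by-step check:
  J7 waits on nothing -> runs at once and releases m1 and m16
  J6: everything it awaited (m1) is free; runs, freeing m0
  J9: everything it awaited (m0) is free; runs, freeing m7 and m13
  J5 waits on nothing -> runs at once and releases m12 and m5
  J4: everything it awaited (m7 and m5) is free; runs, freeing m19 and m8
  J8: everything it awaited (m13) is free; runs, freeing m6
  J2: everything it awaited (m16, m6 and m8) is free; runs, freeing m3 and m15


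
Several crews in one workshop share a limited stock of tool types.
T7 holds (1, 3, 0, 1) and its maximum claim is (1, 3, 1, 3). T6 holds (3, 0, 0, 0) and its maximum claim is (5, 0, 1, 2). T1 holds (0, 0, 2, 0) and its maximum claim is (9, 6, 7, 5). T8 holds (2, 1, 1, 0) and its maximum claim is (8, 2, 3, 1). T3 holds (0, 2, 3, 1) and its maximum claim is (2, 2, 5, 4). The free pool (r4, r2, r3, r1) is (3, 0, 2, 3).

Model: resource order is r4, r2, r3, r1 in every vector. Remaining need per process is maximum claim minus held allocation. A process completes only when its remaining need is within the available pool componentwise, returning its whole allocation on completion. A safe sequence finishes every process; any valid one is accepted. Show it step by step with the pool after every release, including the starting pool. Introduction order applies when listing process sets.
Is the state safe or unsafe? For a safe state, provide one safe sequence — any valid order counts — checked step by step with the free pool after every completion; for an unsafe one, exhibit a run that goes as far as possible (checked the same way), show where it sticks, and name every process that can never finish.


SAFE, for example via the order T3, T6, T7, T8, T1.
Key observation: T3 marks the first exact bind of the order: its need (2, 0, 2, 3) fits the free (3, 0, 2, 3) with zero slack on a requested resource.
Verifying each step:
  pool = (3, 0, 2, 3)
  T3 needs (2, 0, 2, 3) <= (3, 0, 2, 3) -> finishes; pool += (0, 2, 3, 1) = (3, 2, 5, 4)
  T6 needs (2, 0, 1, 2) <= (3, 2, 5, 4) -> finishes; pool += (3, 0, 0, 0) = (6, 2, 5, 4)
  T7 needs (0, 0, 1, 2) <= (6, 2, 5, 4) -> finishes; pool += (1, 3, 0, 1) = (7, 5, 5, 5)
  T8 needs (6, 1, 2, 1) <= (7, 5, 5, 5) -> finishes; pool += (2, 1, 1, 0) = (9, 6, 6, 5)
  T1 needs (9, 6, 5, 5) <= (9, 6, 6, 5) -> finishes; pool += (0, 0, 2, 0) = (9, 6, 8, 5)


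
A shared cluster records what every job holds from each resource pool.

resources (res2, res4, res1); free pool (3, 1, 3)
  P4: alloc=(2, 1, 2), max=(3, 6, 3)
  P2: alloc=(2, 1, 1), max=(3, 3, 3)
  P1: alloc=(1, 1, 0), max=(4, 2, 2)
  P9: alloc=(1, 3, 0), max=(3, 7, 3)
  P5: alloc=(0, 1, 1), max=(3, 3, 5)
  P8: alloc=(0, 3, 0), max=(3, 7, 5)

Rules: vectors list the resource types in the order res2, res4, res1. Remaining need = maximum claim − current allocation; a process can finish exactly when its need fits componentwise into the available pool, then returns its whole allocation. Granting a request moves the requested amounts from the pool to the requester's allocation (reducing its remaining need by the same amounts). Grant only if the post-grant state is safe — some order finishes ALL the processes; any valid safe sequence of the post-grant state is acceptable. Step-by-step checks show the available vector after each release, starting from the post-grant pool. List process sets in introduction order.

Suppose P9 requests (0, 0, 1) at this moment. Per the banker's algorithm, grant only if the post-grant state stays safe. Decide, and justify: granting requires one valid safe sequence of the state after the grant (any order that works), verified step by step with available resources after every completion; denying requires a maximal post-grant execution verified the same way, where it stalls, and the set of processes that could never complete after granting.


DENY: after the grant no complete ordering would exist.
Key observation: after P1, P2 the pool peaks at (6, 3, 3), and each blocked process is short somewhere: P4 on res4; P9 on res4; P5 on res1; P8 on res4, res1.
After a pretend grant, a maximal execution: P1, P2 — then nothing else fits. Walking it through:
  pool = (3, 1, 2)
  run P1 (needs (3, 1, 2), free (3, 1, 2)); after release of (1, 1, 0) the pool is (4, 2, 2)
  run P2 (needs (1, 2, 2), free (4, 2, 2)); after release of (2, 1, 1) the pool is (6, 3, 3)
  blocked: P4 wants (1, 5, 1), pool (6, 3, 3) — not enough res4
  blocked: P9 wants (2, 4, 2), pool (6, 3, 3) — not enough res4
  blocked: P5 wants (3, 2, 4), pool (6, 3, 3) — not enough res1
  blocked: P8 wants (3, 4, 5), pool (6, 3, 3) — not enough res4 and res1
Processes that could never finish after the grant: P4, P9, P5 and P8.


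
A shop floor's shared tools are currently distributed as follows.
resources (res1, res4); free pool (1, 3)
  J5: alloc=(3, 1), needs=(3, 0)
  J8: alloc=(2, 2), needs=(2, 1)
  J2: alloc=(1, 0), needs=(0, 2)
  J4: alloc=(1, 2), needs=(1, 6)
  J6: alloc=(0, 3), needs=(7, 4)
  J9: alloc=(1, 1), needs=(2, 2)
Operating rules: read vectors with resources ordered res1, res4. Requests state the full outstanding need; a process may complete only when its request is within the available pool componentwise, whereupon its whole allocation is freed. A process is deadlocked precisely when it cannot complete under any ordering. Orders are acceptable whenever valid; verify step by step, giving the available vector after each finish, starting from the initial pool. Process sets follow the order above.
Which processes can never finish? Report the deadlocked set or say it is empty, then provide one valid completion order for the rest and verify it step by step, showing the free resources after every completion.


No process is deadlocked.
Key observation: the pool covers J2 at once, and every later process fits after earlier releases.
A valid finishing order for the others: J2, J8, J5, J6, J4, J9. Verifying each step:
  pool = (1, 3)
  J2: need (0, 2) fits (1, 3); releases (1, 0), pool now (2, 3)
  J8: need (2, 1) fits (2, 3); releases (2, 2), pool now (4, 5)
  J5: need (3, 0) fits (4, 5); releases (3, 1), pool now (7, 6)
  J6: need (7, 4) fits (7, 6); releases (0, 3), pool now (7, 9)
  J4: need (1, 6) fits (7, 9); releases (1, 2), pool now (8, 11)
  J9: need (2, 2) fits (8, 11); releases (1, 1), pool now (9, 12)


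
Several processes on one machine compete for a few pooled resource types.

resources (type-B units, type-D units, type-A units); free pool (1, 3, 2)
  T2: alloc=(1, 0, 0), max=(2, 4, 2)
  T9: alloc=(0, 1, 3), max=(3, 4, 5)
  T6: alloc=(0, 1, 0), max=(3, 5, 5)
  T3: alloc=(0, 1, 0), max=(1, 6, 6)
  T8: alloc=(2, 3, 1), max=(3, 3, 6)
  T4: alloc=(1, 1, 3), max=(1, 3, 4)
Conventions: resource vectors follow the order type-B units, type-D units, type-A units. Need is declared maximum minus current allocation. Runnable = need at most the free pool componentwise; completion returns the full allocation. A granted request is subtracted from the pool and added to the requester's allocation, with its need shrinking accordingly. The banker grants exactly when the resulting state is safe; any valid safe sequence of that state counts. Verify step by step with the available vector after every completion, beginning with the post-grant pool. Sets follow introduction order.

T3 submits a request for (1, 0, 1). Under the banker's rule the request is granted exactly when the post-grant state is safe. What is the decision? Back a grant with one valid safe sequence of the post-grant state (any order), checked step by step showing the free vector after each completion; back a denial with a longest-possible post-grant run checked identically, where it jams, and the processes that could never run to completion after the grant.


DENY — the pretend-granted state is unsafe.
Key observation: after T4, T2 the pool peaks at (2, 4, 4), and each blocked process is short somewhere: T9 on type-B units; T6 on type-B units, type-A units; T3 on type-D units, type-A units; T8 on type-A units.
Pretend the grant happened; the run T4, T2 goes as far as possible. Walking it through:
  pool = (0, 3, 1)
  T4: need (0, 2, 1) fits (0, 3, 1); releases (1, 1, 3), pool now (1, 4, 4)
  T2: need (1, 4, 2) fits (1, 4, 4); releases (1, 0, 0), pool now (2, 4, 4)
  blocked: T9 wants (3, 3, 2), pool (2, 4, 4) — not enough type-B units
  blocked: T6 wants (3, 4, 5), pool (2, 4, 4) — not enough type-B units and type-A units
  blocked: T3 wants (0, 5, 5), pool (2, 4, 4) — not enough type-D units and type-A units
  blocked: T8 wants (1, 0, 5), pool (2, 4, 4) — not enough type-A units
Had the request been granted, T9, T6, T3 and T8 could never finish.


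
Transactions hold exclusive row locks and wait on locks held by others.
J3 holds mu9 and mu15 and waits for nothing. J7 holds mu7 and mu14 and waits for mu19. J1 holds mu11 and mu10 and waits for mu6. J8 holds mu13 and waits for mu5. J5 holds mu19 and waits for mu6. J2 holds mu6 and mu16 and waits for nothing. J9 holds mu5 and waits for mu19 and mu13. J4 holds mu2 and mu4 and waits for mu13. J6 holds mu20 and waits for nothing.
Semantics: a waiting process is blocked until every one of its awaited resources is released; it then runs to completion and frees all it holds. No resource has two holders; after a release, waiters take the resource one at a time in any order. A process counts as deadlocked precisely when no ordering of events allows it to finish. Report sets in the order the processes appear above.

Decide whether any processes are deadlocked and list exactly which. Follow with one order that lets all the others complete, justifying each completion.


Deadlocked: J8, J9 and J4.
Key observation: the wait chain closes on itself along J8 -> J9 -> J8; J4 waits into the deadlock from upstream.
A valid finishing order for the others: J6, J2, J5, J3, J7, J1.
Check, step by step:
  J6: no waits; runs immediately, freeing mu20
  J2: no waits; runs immediately, freeing mu6 and mu16
  run J5 (all its waits — mu6 — are resolved); releases mu19
  J3: no waits; runs immediately, freeing mu9 and mu15
  run J7 (all its waits — mu19 — are resolved); releases mu7 and mu14
  run J1 (all its waits — mu6 — are resolved); releases mu11 and mu10


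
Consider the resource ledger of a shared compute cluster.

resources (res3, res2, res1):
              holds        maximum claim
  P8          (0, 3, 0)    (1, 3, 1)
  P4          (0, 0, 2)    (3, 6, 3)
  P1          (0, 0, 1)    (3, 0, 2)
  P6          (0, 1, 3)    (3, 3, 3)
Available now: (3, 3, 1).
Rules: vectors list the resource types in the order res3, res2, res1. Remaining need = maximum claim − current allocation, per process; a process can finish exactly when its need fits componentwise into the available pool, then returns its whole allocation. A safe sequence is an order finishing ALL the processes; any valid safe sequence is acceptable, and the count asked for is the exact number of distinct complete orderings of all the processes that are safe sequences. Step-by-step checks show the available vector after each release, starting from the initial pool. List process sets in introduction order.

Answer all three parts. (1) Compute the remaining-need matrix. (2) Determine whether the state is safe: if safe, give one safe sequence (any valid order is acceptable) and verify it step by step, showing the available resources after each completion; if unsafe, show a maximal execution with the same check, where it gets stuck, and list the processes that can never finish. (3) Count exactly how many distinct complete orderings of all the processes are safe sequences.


(1) Need matrix, components ordered res3, res2, res1:
  P8: (1, 0, 1)
  P4: (3, 6, 1)
  P1: (3, 0, 1)
  P6: (3, 2, 0)
(2) SAFE, for example via the order P8, P1, P6, P4.
Key observation: at P8 the run first touches a limit — (1, 0, 1) against (3, 3, 1), exact on a resource it actually requests.
Check, step by step:
  pool = (3, 3, 1)
  P8: need (1, 0, 1) fits (3, 3, 1); releases (0, 3, 0), pool now (3, 6, 1)
  P1: need (3, 0, 1) fits (3, 6, 1); releases (0, 0, 1), pool now (3, 6, 2)
  P6: need (3, 2, 0) fits (3, 6, 2); releases (0, 1, 3), pool now (3, 7, 5)
  P4: need (3, 6, 1) fits (3, 7, 5); releases (0, 0, 2), pool now (3, 7, 7)
(3) The exact count: 12 of the possible complete orderings are safe sequences.


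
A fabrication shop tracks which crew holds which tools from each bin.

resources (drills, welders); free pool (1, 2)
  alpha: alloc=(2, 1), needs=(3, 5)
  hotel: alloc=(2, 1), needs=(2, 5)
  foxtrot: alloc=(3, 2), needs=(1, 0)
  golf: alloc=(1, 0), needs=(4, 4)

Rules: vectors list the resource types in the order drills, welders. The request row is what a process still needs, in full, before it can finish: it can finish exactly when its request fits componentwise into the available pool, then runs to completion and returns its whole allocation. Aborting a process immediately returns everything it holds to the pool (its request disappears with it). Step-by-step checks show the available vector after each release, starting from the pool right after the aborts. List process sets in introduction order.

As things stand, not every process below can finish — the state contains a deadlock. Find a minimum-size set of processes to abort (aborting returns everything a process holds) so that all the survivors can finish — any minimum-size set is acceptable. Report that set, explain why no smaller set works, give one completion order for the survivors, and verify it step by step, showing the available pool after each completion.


The answer: abort alpha.
Key observation: aborting alpha returns (2, 1), and hotel — hopeless before — runs at step 2 with the returned capacity in the pool.
Why nothing smaller works: aborting no one leaves the state deadlocked as given.
The survivors complete as foxtrot, hotel, golf. Walking it through (starting from the post-abort pool):
  pool = (3, 3)
  foxtrot needs (1, 0) <= (3, 3) -> finishes; pool += (3, 2) = (6, 5)
  hotel needs (2, 5) <= (6, 5) -> finishes; pool += (2, 1) = (8, 6)
  golf needs (4, 4) <= (8, 6) -> finishes; pool += (1, 0) = (9, 6)


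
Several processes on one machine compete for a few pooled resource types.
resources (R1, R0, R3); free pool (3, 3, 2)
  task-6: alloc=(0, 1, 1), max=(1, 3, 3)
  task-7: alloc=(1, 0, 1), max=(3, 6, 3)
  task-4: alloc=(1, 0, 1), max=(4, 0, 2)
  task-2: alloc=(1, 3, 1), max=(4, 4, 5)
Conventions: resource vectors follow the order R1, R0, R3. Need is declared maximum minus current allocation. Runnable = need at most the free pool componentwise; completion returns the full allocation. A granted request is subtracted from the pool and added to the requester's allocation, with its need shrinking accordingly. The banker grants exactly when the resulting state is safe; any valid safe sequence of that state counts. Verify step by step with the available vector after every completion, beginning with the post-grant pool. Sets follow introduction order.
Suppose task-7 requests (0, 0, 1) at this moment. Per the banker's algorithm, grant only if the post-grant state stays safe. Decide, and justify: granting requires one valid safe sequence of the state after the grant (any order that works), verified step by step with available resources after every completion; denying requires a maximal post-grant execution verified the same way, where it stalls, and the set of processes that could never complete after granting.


DENY. Granting would leave the state unsafe.
Key observation: after task-4, task-6 the pool peaks at (4, 4, 3), and each blocked process is short somewhere: task-7 on R0; task-2 on R3.
Pretend the grant happened; the run task-4, task-6 goes as far as possible. Check, step by step:
  pool = (3, 3, 1)
  task-4: need (3, 0, 1) fits (3, 3, 1); releases (1, 0, 1), pool now (4, 3, 2)
  task-6: need (1, 2, 2) fits (4, 3, 2); releases (0, 1, 1), pool now (4, 4, 3)
  task-7 still needs (2, 6, 1) but only (4, 4, 3) is free — short on R0
  task-2 still needs (3, 1, 4) but only (4, 4, 3) is free — short on R3
Post-grant, the permanently blocked set is task-7 and task-2.


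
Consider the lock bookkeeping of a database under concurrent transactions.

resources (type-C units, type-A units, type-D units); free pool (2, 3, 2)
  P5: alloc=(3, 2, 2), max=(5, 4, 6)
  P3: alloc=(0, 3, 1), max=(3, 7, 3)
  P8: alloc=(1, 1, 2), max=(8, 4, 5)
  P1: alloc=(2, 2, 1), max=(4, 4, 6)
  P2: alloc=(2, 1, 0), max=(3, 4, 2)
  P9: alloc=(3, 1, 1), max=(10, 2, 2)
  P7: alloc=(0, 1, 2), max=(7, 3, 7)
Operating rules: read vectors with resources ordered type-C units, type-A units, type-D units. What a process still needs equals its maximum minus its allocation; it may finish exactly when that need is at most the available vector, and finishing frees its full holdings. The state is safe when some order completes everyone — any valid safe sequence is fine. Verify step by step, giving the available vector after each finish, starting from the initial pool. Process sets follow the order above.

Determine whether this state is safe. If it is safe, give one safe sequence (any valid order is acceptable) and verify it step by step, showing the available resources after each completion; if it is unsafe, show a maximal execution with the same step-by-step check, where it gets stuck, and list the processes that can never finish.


The state is UNSAFE.
Key observation: after P2, P3 the pool peaks at (4, 7, 3), and each blocked process is short somewhere: P5 on type-D units; P8 on type-C units; P1 on type-D units; P9 on type-C units; P7 on type-C units, type-D units.
The run P2, P3 cannot be extended any further. Walking it through:
  pool = (2, 3, 2)
  run P2 (needs (1, 3, 2), free (2, 3, 2)); after release of (2, 1, 0) the pool is (4, 4, 2)
  run P3 (needs (3, 4, 2), free (4, 4, 2)); after release of (0, 3, 1) the pool is (4, 7, 3)
  P5 cannot run: need (2, 2, 4) vs free (4, 7, 3) (insufficient type-D units)
  P8 cannot run: need (7, 3, 3) vs free (4, 7, 3) (insufficient type-C units)
  P1 cannot run: need (2, 2, 5) vs free (4, 7, 3) (insufficient type-D units)
  P9 cannot run: need (7, 1, 1) vs free (4, 7, 3) (insufficient type-C units)
  P7 cannot run: need (7, 2, 5) vs free (4, 7, 3) (insufficient type-C units and type-D units)
Permanently blocked: P5, P8, P1, P9 and P7.


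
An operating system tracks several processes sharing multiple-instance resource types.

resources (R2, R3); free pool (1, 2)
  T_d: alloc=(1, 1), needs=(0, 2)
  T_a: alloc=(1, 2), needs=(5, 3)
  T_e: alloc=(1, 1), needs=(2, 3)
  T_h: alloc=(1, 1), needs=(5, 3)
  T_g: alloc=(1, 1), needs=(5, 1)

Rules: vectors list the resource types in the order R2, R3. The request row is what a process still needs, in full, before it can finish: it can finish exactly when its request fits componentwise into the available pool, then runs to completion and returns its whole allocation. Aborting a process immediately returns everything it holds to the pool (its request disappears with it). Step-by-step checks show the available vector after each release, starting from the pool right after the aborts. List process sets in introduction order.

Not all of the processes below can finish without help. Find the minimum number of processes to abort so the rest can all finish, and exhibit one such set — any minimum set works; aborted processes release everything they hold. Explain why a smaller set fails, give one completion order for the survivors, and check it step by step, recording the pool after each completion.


Minimum abort set: T_a and T_h.
Key observation: before aborting T_a and T_h, T_g was permanently blocked — no order could ever run it; afterwards it completes at step 3.
Why nothing smaller works — every single abort fails: T_d alone leaves T_a blocked (short on R2); T_a alone leaves T_h blocked (short on R2); T_e alone leaves T_a blocked (short on R2); T_h alone leaves T_a blocked (short on R2); T_g alone leaves T_a blocked (short on R2).
One survivor order: T_d, T_e, T_g. Check, step by step (post-abort pool first):
  pool = (3, 5)
  T_d needs (0, 2) <= (3, 5) -> finishes; pool += (1, 1) = (4, 6)
  T_e needs (2, 3) <= (4, 6) -> finishes; pool += (1, 1) = (5, 7)
  T_g needs (5, 1) <= (5, 7) -> finishes; pool += (1, 1) = (6, 8)


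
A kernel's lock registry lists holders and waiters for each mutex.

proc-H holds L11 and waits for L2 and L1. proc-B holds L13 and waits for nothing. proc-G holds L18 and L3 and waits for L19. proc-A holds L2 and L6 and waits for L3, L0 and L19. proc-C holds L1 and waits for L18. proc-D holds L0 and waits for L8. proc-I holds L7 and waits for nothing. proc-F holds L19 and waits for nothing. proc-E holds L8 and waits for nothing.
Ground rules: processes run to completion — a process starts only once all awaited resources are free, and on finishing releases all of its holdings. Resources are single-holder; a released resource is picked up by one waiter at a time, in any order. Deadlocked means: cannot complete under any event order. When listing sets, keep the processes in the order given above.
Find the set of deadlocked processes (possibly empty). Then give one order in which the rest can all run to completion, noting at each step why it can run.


Nothing here is deadlocked.
Key observation: the wait relation is loop-free; peeling off processes with no waits unwinds the whole state.
The rest can finish in the order proc-F, proc-B, proc-G, proc-E, proc-I, proc-D, proc-C, proc-A, proc-H.
Walking it through:
  proc-F waits on nothing -> runs at once and releases L19
  proc-B waits on nothing -> runs at once and releases L13
  run proc-G (all its waits — L19 — are resolved); releases L18 and L3
  proc-E waits on nothing -> runs at once and releases L8
  proc-I waits on nothing -> runs at once and releases L7
  run proc-D (all its waits — L8 — are resolved); releases L0
  run proc-C (all its waits — L18 — are resolved); releases L1
  run proc-A (all its waits — L3, L0 and L19 — are resolved); releases L2 and L6
  run proc-H (all its waits — L2 and L1 — are resolved); releases L11


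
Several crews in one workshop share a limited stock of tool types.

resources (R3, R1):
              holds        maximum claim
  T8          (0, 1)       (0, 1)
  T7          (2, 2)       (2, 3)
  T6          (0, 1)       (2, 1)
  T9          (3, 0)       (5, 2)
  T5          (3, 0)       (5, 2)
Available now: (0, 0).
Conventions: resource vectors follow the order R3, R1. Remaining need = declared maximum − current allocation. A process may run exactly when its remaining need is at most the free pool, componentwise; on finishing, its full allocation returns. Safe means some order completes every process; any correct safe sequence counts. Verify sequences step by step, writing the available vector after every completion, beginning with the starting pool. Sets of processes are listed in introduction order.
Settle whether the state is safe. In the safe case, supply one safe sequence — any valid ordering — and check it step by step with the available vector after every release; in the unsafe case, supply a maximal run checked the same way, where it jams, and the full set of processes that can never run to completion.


The state is SAFE; one workable sequence: T8, T7, T6, T9, T5.
Key observation: at T7 the run first touches a limit — (0, 1) against (0, 1), exact on a resource it actually requests.
Verifying each step:
  pool = (0, 0)
  run T8 (needs (0, 0), free (0, 0)); after release of (0, 1) the pool is (0, 1)
  run T7 (needs (0, 1), free (0, 1)); after release of (2, 2) the pool is (2, 3)
  run T6 (needs (2, 0), free (2, 3)); after release of (0, 1) the pool is (2, 4)
  run T9 (needs (2, 2), free (2, 4)); after release of (3, 0) the pool is (5, 4)
  run T5 (needs (2, 2), free (5, 4)); after release of (3, 0) the pool is (8, 4)


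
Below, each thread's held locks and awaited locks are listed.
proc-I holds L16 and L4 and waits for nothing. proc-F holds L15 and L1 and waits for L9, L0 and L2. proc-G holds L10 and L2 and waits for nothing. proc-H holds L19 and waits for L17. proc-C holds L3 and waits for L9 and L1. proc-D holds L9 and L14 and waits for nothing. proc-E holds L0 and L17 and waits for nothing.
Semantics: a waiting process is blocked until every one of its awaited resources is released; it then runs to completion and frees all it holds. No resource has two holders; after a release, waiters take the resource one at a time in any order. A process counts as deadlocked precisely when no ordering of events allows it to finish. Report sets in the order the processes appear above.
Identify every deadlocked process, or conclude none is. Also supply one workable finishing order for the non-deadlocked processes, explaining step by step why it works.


The deadlocked set is empty.
Key observation: every chain of waits terminates; starting from the processes that wait on nothing, all the rest unlock in turn.
One completion order for the rest: proc-E, proc-I, proc-G, proc-D, proc-F, proc-C, proc-H.
Step-by-step check:
  run proc-E (it waits on nothing); releases L0 and L17
  run proc-I (it waits on nothing); releases L16 and L4
  run proc-G (it waits on nothing); releases L10 and L2
  run proc-D (it waits on nothing); releases L9 and L14
  proc-F waits on L9, L0 and L2 — all released -> runs and releases L15 and L1
  proc-C waits on L9 and L1 — all released -> runs and releases L3
  proc-H waits on L17 — all released -> runs and releases L19


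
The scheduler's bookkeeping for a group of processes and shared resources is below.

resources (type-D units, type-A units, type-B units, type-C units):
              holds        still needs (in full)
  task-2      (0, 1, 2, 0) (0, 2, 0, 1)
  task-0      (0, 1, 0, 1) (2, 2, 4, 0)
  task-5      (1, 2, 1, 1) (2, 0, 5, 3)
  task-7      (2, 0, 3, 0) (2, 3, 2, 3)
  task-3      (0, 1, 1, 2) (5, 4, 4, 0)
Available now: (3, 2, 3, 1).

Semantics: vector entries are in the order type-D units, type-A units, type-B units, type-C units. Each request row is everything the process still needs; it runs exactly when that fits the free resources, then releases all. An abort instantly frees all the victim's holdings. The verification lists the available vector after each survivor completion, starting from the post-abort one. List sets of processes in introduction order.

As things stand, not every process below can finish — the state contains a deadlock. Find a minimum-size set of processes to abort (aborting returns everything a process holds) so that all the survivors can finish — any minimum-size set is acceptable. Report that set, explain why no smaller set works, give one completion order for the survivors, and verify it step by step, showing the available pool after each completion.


Abort task-7.
Key observation: task-3 could never have finished before the abort; with (2, 0, 3, 0) returned by task-7, it fits at step 3.
No smaller set exists: with zero aborts the deadlock remains.
The survivors complete as task-0, task-2, task-3, task-5. Check, step by step (starting from the post-abort pool):
  pool = (5, 2, 6, 1)
  run task-0 (needs (2, 2, 4, 0), free (5, 2, 6, 1)); after release of (0, 1, 0, 1) the pool is (5, 3, 6, 2)
  run task-2 (needs (0, 2, 0, 1), free (5, 3, 6, 2)); after release of (0, 1, 2, 0) the pool is (5, 4, 8, 2)
  run task-3 (needs (5, 4, 4, 0), free (5, 4, 8, 2)); after release of (0, 1, 1, 2) the pool is (5, 5, 9, 4)
  run task-5 (needs (2, 0, 5, 3), free (5, 5, 9, 4)); after release of (1, 2, 1, 1) the pool is (6, 7, 10, 5)


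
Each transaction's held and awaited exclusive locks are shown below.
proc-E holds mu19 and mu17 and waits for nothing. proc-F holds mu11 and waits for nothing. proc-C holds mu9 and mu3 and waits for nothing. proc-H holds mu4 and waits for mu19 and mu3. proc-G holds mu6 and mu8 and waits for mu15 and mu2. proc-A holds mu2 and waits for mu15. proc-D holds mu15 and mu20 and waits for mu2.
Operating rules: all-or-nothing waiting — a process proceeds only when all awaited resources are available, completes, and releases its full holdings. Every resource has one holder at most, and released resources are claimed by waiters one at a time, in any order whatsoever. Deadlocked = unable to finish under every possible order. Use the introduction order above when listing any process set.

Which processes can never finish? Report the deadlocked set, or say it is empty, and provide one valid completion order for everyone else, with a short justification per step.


The deadlocked set is proc-G, proc-A and proc-D.
Key observation: the knot is the closed ring of waits proc-A -> proc-D -> proc-A; proc-G waits into the deadlock from upstream.
One completion order for the rest: proc-F, proc-C, proc-E, proc-H.
Walking it through:
  run proc-F (it waits on nothing); releases mu11
  run proc-C (it waits on nothing); releases mu9 and mu3
  run proc-E (it waits on nothing); releases mu19 and mu17
  proc-H waits on mu19 and mu3 — all released -> runs and releases mu4


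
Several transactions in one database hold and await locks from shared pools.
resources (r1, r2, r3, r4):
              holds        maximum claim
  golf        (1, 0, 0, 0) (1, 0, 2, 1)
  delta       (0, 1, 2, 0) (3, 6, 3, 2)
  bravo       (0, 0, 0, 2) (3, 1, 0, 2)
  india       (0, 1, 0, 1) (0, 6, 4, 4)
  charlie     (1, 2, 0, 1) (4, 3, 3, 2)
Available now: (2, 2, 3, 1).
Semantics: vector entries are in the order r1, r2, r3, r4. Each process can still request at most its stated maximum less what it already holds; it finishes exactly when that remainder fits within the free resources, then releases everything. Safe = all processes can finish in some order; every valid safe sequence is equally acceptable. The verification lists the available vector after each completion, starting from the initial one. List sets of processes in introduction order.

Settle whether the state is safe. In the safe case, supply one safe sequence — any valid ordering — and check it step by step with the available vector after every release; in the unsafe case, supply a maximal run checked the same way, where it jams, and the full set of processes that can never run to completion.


UNSAFE — no complete ordering exists.
Key observation: r2 is the bottleneck — with golf, charlie, bravo done the pool holds (4, 4, 3, 4), short of every remaining need.
A maximal execution: golf, charlie, bravo — then nothing else fits. Verifying each step:
  pool = (2, 2, 3, 1)
  golf: need (0, 0, 2, 1) fits (2, 2, 3, 1); releases (1, 0, 0, 0), pool now (3, 2, 3, 1)
  charlie: need (3, 1, 3, 1) fits (3, 2, 3, 1); releases (1, 2, 0, 1), pool now (4, 4, 3, 2)
  bravo: need (3, 1, 0, 0) fits (4, 4, 3, 2); releases (0, 0, 0, 2), pool now (4, 4, 3, 4)
  delta cannot run: need (3, 5, 1, 2) vs free (4, 4, 3, 4) (insufficient r2)
  india cannot run: need (0, 5, 4, 3) vs free (4, 4, 3, 4) (insufficient r2 and r3)
Processes that can never finish: delta and india.


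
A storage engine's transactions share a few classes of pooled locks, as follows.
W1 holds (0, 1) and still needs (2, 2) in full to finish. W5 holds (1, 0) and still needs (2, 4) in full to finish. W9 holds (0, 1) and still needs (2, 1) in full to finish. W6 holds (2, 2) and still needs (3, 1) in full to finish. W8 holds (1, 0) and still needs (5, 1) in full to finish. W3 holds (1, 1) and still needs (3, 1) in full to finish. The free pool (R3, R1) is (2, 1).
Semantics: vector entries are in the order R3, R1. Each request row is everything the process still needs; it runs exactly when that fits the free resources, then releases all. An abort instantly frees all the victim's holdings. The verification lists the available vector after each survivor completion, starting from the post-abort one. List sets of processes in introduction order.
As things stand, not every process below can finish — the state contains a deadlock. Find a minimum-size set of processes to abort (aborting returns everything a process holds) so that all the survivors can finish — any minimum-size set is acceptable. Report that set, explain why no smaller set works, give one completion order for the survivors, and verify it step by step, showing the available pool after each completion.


Minimum abort set: W5.
Key observation: aborting W5 returns (1, 0), and W6 — hopeless before — runs at step 1 with the returned capacity in the pool.
Why nothing smaller works: aborting no one leaves the state deadlocked as given.
The survivors complete as W6, W8, W9, W3, W1. Walking it through (starting from the post-abort pool):
  pool = (3, 1)
  W6 needs (3, 1) <= (3, 1) -> finishes; pool += (2, 2) = (5, 3)
  W8 needs (5, 1) <= (5, 3) -> finishes; pool += (1, 0) = (6, 3)
  W9 needs (2, 1) <= (6, 3) -> finishes; pool += (0, 1) = (6, 4)
  W3 needs (3, 1) <= (6, 4) -> finishes; pool += (1, 1) = (7, 5)
  W1 needs (2, 2) <= (7, 5) -> finishes; pool += (0, 1) = (7, 6)


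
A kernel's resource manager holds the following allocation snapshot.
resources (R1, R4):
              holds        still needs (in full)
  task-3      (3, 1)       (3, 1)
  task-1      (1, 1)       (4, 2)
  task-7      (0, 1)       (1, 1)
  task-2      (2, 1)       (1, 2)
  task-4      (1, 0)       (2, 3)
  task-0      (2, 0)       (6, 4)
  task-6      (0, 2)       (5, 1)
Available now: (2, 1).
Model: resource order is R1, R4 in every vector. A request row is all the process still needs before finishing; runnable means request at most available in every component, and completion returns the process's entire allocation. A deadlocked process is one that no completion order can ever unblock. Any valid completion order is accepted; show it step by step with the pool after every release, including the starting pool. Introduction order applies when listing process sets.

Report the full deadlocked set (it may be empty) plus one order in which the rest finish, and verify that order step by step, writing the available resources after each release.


Nothing here is deadlocked.
Key observation: there is always a runnable process — task-7 first — so the state unwinds completely.
The rest can finish in the order task-7, task-2, task-4, task-3, task-6, task-0, task-1. Walking it through:
  pool = (2, 1)
  run task-7 (needs (1, 1), free (2, 1)); after release of (0, 1) the pool is (2, 2)
  run task-2 (needs (1, 2), free (2, 2)); after release of (2, 1) the pool is (4, 3)
  run task-4 (needs (2, 3), free (4, 3)); after release of (1, 0) the pool is (5, 3)
  run task-3 (needs (3, 1), free (5, 3)); after release of (3, 1) the pool is (8, 4)
  run task-6 (needs (5, 1), free (8, 4)); after release of (0, 2) the pool is (8, 6)
  run task-0 (needs (6, 4), free (8, 6)); after release of (2, 0) the pool is (10, 6)
  run task-1 (needs (4, 2), free (10, 6)); after release of (1, 1) the pool is (11, 7)


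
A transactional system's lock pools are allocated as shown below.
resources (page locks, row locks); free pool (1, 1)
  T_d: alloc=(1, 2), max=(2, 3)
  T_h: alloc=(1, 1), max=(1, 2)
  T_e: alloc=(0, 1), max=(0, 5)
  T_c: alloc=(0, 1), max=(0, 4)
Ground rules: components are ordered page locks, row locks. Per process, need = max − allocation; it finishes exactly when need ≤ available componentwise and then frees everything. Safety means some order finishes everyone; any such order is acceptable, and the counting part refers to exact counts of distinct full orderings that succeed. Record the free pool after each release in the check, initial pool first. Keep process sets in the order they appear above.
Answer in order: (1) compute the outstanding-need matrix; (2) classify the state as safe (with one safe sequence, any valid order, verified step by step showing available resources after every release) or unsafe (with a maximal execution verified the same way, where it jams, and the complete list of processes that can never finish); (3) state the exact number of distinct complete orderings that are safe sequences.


(1) Remaining need (order page locks, row locks):
  T_d: (1, 1)
  T_h: (0, 1)
  T_e: (0, 4)
  T_c: (0, 3)
(2) SAFE, for example via the order T_h, T_d, T_e, T_c.
Key observation: reading the order forward, T_h is the first process whose need (0, 1) meets the free pool (1, 1) exactly on a resource it requests.
Check, step by step:
  pool = (1, 1)
  T_h needs (0, 1) <= (1, 1) -> finishes; pool += (1, 1) = (2, 2)
  T_d needs (1, 1) <= (2, 2) -> finishes; pool += (1, 2) = (3, 4)
  T_e needs (0, 4) <= (3, 4) -> finishes; pool += (0, 1) = (3, 5)
  T_c needs (0, 3) <= (3, 5) -> finishes; pool += (0, 1) = (3, 6)
(3) The exact count: 6 of the possible complete orderings are safe sequences.


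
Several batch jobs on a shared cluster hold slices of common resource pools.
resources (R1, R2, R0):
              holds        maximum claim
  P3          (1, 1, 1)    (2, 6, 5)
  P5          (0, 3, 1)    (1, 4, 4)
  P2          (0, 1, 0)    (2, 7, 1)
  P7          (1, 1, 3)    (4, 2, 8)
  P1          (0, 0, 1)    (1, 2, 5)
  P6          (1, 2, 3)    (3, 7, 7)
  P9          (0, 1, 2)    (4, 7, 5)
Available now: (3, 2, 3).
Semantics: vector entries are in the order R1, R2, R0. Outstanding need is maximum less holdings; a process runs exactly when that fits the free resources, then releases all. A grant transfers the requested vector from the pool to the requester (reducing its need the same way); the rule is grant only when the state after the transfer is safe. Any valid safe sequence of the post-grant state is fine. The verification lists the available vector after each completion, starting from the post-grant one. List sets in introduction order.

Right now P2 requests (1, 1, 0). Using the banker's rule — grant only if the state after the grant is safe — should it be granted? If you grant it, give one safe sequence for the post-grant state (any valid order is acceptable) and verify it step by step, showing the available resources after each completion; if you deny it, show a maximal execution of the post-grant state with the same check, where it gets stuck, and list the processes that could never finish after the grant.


DENY — the pretend-granted state is unsafe.
Key observation: after P5, P1 the pool peaks at (2, 4, 5), and each blocked process is short somewhere: P3 on R2; P2 on R2; P7 on R1; P6 on R2; P9 on R1, R2.
After a pretend grant, a maximal execution: P5, P1 — then nothing else fits. Verifying each step:
  pool = (2, 1, 3)
  P5: need (1, 1, 3) fits (2, 1, 3); releases (0, 3, 1), pool now (2, 4, 4)
  P1: need (1, 2, 4) fits (2, 4, 4); releases (0, 0, 1), pool now (2, 4, 5)
  P3 cannot run: need (1, 5, 4) vs free (2, 4, 5) (insufficient R2)
  P2 cannot run: need (1, 5, 1) vs free (2, 4, 5) (insufficient R2)
  P7 cannot run: need (3, 1, 5) vs free (2, 4, 5) (insufficient R1)
  P6 cannot run: need (2, 5, 4) vs free (2, 4, 5) (insufficient R2)
  P9 cannot run: need (4, 6, 3) vs free (2, 4, 5) (insufficient R1 and R2)
Processes that could never finish after the grant: P3, P2, P7, P6 and P9.
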